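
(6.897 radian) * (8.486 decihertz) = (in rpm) 55.89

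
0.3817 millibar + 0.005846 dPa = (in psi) 0.005536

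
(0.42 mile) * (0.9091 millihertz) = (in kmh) 2.212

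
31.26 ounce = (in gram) 886.2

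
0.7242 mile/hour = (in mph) 0.7242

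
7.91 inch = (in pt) 569.5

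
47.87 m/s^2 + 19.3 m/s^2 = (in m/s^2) 67.17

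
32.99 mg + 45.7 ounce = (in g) 1296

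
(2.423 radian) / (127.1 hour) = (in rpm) 5.057e-05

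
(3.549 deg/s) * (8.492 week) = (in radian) 3.181e+05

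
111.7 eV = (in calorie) 4.277e-18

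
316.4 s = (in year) 1.003e-05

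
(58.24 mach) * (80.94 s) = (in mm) 1.605e+09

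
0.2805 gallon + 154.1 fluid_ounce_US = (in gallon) 1.484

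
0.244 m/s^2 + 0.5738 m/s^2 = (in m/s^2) 0.8178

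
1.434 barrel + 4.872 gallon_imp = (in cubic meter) 0.2501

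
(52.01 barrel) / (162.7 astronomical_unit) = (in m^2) 3.397e-13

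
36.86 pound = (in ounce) 589.8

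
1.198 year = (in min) 6.297e+05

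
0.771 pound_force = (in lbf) 0.771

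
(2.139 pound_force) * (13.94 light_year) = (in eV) 7.832e+36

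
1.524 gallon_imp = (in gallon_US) 1.83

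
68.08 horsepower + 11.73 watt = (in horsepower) 68.1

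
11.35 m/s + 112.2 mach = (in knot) 7.428e+04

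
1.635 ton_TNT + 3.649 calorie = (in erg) 6.841e+16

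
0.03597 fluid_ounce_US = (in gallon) 0.000281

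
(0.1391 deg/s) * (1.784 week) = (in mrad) 2.619e+06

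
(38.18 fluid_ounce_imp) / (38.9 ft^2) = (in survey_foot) 0.0009848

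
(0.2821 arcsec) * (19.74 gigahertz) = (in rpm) 2.578e+05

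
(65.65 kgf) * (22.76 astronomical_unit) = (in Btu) 2.078e+12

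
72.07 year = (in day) 2.631e+04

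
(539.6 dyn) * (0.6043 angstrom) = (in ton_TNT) 7.794e-23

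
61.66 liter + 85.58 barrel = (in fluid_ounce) 4.622e+05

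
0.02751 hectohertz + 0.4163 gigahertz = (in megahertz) 416.3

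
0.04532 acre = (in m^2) 183.4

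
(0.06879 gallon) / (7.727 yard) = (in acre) 9.107e-09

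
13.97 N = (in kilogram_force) 1.425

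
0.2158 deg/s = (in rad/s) 0.003766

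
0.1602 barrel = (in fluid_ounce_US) 861.2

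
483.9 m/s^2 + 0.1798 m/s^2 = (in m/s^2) 484.1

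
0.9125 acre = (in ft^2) 3.975e+04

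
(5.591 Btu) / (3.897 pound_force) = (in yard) 372.1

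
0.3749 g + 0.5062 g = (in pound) 0.001942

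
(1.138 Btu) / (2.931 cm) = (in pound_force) 9209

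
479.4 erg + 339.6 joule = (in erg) 3.396e+09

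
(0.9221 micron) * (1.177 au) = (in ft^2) 1.748e+06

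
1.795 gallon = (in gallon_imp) 1.495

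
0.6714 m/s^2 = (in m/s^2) 0.6714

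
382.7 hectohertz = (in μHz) 3.827e+10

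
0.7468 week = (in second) 4.517e+05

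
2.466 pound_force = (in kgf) 1.119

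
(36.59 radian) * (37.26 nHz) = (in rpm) 1.302e-05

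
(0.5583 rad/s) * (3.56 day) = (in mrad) 1.717e+08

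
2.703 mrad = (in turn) 0.0004302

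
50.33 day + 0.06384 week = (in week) 7.254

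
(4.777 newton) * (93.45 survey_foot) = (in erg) 1.361e+09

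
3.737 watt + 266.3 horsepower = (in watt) 1.986e+05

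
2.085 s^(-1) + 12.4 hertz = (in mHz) 1.448e+04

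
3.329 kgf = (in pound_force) 7.339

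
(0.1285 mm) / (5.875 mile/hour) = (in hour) 1.359e-08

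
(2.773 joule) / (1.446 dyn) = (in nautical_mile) 103.5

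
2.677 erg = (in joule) 2.677e-07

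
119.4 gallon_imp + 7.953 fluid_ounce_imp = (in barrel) 3.416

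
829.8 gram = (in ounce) 29.27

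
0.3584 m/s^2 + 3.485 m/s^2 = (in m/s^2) 3.843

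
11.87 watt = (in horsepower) 0.01592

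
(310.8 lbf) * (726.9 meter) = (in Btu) 952.5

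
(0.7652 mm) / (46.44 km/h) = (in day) 6.865e-10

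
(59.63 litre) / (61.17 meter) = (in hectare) 9.748e-08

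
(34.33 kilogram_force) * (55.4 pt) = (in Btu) 0.006236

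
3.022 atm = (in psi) 44.41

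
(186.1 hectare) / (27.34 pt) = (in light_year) 2.039e-08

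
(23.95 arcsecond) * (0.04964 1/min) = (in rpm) 9.173e-07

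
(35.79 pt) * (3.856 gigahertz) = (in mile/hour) 1.089e+08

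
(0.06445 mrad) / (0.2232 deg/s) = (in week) 2.736e-08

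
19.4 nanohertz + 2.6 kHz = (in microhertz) 2.6e+09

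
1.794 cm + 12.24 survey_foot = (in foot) 12.3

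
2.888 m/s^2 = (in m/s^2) 2.888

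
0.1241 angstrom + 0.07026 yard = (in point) 182.1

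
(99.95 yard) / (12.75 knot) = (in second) 13.93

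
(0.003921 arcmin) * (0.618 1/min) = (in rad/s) 1.175e-08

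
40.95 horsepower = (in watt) 3.054e+04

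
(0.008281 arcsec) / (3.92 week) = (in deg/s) 9.702e-13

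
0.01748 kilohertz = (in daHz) 1.748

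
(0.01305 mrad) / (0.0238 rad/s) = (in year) 1.739e-11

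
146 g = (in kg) 0.146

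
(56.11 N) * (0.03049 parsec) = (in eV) 3.295e+35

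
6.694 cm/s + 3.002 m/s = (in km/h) 11.05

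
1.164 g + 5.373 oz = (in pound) 0.3384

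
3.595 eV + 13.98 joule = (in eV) 8.726e+19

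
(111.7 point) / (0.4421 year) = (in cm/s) 2.826e-07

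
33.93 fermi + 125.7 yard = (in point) 3.258e+05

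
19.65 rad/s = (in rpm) 187.6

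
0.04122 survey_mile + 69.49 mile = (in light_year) 1.183e-11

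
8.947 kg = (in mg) 8.947e+06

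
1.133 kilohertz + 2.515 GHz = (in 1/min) 1.509e+11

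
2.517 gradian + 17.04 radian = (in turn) 2.718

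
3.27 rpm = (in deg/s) 19.62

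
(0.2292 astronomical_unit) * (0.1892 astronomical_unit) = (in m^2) 9.705e+20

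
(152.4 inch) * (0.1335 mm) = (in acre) 1.277e-07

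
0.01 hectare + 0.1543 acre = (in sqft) 7798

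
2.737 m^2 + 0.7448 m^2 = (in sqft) 37.48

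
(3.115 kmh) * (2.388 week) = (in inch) 4.92e+07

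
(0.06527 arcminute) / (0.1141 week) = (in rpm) 2.627e-09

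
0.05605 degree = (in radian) 0.0009783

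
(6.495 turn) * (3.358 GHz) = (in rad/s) 1.37e+11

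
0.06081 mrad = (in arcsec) 12.54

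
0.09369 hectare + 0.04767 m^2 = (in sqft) 1.009e+04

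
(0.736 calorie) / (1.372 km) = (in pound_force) 0.0005046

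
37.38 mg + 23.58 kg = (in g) 2.358e+04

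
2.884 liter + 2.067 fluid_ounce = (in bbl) 0.01852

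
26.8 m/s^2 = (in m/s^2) 26.8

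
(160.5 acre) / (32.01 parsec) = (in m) 6.576e-13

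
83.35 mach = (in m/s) 2.838e+04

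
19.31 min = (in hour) 0.3218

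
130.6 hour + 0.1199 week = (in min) 9045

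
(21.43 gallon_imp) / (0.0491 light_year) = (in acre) 5.182e-20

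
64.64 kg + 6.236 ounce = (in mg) 6.482e+07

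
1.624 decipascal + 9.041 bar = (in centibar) 904.1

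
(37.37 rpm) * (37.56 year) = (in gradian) 2.951e+11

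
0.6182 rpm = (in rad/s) 0.06474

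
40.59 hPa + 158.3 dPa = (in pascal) 4075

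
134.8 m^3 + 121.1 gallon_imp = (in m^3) 135.4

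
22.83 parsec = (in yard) 7.704e+17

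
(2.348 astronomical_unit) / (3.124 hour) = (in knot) 6.071e+07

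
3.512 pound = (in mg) 1.593e+06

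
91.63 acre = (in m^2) 3.708e+05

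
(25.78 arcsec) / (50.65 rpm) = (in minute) 3.927e-07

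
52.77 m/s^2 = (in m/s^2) 52.77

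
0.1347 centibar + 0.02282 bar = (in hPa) 24.17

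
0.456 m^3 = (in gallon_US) 120.5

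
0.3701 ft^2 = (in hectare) 3.438e-06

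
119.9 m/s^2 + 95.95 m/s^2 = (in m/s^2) 215.9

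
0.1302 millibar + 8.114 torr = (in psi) 0.1588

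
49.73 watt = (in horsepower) 0.06669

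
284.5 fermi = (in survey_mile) 1.768e-16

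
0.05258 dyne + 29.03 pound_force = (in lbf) 29.03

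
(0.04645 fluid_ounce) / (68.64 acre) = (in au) 3.306e-23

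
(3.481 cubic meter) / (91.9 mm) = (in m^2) 37.88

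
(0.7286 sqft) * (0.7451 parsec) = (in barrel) 9.789e+15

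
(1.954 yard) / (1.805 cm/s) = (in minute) 1.65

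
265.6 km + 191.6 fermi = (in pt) 7.529e+08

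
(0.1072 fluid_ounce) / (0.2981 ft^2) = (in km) 1.145e-07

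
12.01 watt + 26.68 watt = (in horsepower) 0.05188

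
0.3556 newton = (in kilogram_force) 0.03626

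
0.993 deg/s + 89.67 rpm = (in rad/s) 9.408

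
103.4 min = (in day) 0.07181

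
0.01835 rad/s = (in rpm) 0.1752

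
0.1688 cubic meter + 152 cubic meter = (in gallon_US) 4.02e+04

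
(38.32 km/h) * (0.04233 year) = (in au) 9.498e-05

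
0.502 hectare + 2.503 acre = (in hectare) 1.515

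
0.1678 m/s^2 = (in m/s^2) 0.1678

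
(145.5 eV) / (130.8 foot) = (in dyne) 5.847e-14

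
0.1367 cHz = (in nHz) 1.367e+06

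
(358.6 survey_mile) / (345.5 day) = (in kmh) 0.0696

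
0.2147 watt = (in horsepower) 0.0002879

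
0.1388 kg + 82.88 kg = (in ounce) 2928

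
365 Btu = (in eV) 2.404e+24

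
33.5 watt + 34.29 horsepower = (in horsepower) 34.33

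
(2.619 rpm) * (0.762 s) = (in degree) 11.97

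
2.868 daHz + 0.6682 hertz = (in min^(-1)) 1761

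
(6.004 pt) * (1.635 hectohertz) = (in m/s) 0.3463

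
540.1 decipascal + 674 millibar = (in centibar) 67.45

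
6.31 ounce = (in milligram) 1.789e+05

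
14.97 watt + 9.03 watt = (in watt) 24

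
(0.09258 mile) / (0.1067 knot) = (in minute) 45.24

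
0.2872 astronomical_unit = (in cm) 4.296e+12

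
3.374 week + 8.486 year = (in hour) 7.49e+04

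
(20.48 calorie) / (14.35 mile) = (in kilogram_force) 0.0003784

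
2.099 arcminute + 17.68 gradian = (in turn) 0.0443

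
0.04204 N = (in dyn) 4204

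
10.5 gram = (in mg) 1.05e+04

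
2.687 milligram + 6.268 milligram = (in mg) 8.955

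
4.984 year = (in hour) 4.366e+04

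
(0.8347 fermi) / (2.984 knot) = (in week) 8.99e-22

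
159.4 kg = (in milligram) 1.594e+08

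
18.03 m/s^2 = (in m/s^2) 18.03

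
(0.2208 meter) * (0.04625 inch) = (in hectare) 2.594e-08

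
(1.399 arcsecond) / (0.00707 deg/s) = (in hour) 1.527e-05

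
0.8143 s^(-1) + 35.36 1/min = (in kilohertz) 0.001404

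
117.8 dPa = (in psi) 0.001709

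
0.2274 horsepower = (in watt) 169.6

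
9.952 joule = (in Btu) 0.009433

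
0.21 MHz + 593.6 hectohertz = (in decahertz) 2.694e+04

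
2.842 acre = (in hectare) 1.15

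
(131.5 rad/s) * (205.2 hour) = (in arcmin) 3.339e+11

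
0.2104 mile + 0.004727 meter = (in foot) 1111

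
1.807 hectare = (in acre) 4.465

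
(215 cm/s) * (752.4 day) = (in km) 1.398e+05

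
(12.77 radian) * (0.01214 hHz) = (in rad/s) 15.5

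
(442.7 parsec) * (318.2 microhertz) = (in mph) 9.723e+15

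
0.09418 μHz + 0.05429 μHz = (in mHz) 0.0001485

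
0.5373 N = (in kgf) 0.05479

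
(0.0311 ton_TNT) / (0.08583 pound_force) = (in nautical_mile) 1.84e+05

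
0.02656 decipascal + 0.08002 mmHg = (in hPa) 0.1067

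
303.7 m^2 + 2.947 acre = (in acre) 3.022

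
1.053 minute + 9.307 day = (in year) 0.0255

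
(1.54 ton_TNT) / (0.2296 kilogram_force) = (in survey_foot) 9.389e+09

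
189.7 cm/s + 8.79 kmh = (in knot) 8.434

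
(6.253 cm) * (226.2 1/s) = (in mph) 31.64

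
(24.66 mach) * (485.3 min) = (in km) 2.445e+05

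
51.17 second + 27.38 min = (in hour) 0.4705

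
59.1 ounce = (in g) 1675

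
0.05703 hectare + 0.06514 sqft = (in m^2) 570.3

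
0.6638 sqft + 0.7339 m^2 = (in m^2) 0.7956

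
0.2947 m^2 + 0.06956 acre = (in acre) 0.06963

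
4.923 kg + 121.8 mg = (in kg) 4.923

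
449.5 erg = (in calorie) 1.074e-05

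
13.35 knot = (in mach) 0.02017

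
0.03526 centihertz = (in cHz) 0.03526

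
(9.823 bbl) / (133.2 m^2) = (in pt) 33.24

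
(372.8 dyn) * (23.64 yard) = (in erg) 8.059e+05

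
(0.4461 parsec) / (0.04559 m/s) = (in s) 3.019e+17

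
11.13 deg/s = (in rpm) 1.855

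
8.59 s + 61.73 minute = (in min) 61.87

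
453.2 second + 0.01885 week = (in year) 0.0003759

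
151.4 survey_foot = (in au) 3.085e-10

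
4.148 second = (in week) 6.858e-06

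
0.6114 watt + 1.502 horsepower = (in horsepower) 1.503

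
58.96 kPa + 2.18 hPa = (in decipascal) 5.918e+05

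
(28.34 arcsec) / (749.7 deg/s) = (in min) 1.75e-07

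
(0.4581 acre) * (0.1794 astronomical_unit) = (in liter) 4.975e+16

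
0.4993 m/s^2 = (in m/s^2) 0.4993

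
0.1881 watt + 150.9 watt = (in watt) 151.1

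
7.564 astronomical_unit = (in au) 7.564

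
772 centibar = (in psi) 112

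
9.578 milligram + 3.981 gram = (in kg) 0.003991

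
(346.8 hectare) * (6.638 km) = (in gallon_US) 6.081e+12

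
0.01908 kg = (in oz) 0.673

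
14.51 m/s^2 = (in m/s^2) 14.51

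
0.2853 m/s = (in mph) 0.6382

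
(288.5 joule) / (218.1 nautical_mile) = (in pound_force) 0.0001606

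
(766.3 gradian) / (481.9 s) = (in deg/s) 1.431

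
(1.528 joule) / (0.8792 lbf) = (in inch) 15.38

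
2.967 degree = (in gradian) 3.297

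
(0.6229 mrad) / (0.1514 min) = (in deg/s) 0.003929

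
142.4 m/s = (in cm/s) 1.424e+04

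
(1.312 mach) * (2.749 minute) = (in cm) 7.368e+06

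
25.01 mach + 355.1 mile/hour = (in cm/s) 8.675e+05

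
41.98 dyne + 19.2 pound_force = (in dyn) 8.541e+06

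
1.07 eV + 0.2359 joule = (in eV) 1.472e+18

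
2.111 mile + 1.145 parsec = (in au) 2.362e+05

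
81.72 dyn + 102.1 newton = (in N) 102.1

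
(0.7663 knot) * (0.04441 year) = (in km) 552.1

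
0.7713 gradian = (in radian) 0.01212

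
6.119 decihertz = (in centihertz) 61.19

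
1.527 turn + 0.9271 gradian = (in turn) 1.529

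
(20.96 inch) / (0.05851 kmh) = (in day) 0.0003791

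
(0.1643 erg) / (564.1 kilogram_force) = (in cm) 2.97e-10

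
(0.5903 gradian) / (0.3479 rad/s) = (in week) 4.407e-08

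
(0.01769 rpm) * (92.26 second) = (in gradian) 10.88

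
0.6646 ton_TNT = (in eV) 1.736e+28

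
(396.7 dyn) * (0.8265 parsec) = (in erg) 1.012e+21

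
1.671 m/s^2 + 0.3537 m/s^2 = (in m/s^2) 2.025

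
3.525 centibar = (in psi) 0.5113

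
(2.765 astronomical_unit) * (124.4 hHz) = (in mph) 1.151e+16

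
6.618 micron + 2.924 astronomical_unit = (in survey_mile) 2.718e+08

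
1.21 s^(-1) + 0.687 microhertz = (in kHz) 0.00121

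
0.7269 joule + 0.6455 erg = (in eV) 4.537e+18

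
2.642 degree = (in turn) 0.007339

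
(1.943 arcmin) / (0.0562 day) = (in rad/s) 1.164e-07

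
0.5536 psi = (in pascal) 3817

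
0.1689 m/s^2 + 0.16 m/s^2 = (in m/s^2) 0.3289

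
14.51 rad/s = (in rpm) 138.6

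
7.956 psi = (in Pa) 5.485e+04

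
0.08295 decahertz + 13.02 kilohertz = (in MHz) 0.01302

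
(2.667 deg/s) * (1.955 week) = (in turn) 8759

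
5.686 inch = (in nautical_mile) 7.798e-05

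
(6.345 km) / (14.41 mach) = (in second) 1.293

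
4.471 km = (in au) 2.989e-08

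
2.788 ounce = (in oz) 2.788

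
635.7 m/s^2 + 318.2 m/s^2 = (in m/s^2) 953.9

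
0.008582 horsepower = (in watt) 6.4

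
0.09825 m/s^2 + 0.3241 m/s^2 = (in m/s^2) 0.4224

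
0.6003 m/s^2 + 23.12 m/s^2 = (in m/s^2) 23.72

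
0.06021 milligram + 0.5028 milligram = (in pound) 1.241e-06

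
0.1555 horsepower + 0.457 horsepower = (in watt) 456.7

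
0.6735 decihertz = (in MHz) 6.735e-08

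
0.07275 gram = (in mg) 72.75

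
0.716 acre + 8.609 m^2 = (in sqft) 3.128e+04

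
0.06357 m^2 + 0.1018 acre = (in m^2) 412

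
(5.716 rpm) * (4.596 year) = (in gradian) 5.523e+09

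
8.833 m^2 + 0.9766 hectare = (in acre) 2.415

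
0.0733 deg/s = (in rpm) 0.01222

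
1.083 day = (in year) 0.002967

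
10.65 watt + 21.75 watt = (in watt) 32.4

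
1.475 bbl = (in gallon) 61.95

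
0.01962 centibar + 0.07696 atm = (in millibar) 78.18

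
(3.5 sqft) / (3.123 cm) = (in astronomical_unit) 6.96e-11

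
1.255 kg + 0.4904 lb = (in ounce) 52.12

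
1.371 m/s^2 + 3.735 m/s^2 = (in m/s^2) 5.106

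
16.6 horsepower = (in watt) 1.238e+04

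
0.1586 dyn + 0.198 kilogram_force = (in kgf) 0.198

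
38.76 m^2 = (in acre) 0.009578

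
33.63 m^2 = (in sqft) 362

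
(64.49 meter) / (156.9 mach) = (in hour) 3.353e-07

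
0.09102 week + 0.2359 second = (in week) 0.09102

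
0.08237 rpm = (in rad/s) 0.008626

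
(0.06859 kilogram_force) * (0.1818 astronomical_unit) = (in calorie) 4.372e+09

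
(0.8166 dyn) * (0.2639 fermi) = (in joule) 2.155e-21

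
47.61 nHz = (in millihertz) 4.761e-05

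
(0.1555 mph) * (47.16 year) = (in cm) 1.034e+10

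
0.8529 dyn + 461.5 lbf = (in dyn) 2.053e+08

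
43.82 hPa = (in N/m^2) 4382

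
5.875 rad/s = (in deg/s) 336.6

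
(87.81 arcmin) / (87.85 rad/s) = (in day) 3.365e-09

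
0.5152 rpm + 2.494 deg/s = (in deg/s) 5.585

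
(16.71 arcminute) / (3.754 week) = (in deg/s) 1.227e-07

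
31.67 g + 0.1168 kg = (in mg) 1.485e+05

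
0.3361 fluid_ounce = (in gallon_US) 0.002626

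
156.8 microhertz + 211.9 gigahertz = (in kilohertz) 2.119e+08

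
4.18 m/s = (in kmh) 15.05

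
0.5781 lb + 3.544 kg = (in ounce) 134.3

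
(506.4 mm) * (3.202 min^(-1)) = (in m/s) 0.02702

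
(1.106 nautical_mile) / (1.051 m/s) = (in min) 32.48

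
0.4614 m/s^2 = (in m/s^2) 0.4614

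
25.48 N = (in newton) 25.48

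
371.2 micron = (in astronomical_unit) 2.481e-15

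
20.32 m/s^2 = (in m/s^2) 20.32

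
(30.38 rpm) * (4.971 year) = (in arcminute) 1.715e+12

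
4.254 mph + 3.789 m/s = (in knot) 11.06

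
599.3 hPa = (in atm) 0.5915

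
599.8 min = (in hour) 9.997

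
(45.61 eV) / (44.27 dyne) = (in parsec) 5.349e-31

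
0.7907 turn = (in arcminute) 1.708e+04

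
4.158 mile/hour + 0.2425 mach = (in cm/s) 8443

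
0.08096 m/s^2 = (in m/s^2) 0.08096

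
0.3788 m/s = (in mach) 0.001112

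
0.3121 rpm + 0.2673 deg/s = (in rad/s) 0.03735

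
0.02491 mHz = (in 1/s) 2.491e-05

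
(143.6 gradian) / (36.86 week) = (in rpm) 9.662e-07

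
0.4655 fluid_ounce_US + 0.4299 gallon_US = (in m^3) 0.001641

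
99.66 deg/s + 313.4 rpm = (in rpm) 330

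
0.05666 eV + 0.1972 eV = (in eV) 0.2539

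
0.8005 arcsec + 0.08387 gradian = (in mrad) 1.321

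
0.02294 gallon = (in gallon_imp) 0.0191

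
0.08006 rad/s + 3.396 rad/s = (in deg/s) 199.2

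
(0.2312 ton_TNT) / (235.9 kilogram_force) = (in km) 418.1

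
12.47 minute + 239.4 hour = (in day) 9.984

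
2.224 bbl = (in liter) 353.6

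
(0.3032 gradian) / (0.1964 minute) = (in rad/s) 0.0004042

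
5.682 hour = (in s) 2.046e+04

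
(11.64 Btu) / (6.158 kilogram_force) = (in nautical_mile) 0.1098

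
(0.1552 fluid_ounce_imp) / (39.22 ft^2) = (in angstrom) 1.21e+04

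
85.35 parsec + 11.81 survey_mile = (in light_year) 278.4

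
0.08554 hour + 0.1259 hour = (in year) 2.414e-05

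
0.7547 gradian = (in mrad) 11.85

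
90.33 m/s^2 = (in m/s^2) 90.33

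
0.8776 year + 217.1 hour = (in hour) 7905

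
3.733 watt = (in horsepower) 0.005006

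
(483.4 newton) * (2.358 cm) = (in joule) 11.4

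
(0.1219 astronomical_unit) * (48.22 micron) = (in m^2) 8.793e+05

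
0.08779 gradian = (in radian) 0.001379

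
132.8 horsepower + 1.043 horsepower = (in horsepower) 133.8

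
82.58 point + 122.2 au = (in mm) 1.828e+16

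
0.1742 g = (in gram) 0.1742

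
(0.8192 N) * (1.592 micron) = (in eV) 8.14e+12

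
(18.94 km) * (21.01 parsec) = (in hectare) 1.228e+18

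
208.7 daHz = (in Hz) 2087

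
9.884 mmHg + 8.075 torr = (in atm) 0.02363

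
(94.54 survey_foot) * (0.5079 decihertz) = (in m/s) 1.464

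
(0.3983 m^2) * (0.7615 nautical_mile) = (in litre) 5.617e+05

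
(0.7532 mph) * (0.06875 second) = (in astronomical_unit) 1.547e-13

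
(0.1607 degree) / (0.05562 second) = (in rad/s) 0.05043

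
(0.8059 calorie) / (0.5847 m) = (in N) 5.767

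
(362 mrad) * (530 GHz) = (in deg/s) 1.099e+13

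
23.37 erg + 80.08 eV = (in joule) 2.337e-06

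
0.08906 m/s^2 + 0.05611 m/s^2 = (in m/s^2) 0.1452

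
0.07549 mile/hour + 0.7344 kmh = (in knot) 0.4621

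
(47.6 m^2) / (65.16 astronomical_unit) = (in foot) 1.602e-11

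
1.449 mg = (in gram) 0.001449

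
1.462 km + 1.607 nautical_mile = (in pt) 1.258e+07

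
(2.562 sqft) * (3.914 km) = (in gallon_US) 2.461e+05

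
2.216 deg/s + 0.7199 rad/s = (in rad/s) 0.7586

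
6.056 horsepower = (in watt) 4516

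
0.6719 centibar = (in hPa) 6.719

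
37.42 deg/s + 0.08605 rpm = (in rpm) 6.323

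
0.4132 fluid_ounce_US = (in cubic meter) 1.222e-05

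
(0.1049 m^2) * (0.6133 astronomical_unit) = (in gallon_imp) 2.117e+12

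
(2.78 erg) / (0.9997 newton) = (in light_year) 2.939e-23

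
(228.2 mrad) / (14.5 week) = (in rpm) 2.485e-07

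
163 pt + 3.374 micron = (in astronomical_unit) 3.844e-13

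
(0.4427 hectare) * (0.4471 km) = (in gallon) 5.229e+08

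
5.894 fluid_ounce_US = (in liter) 0.1743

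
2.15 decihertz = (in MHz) 2.15e-07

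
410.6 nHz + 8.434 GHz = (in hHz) 8.434e+07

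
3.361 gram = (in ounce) 0.1186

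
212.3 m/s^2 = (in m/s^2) 212.3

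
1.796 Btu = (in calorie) 452.9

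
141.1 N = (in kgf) 14.39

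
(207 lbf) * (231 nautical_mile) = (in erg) 3.939e+15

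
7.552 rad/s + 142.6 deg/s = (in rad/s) 10.04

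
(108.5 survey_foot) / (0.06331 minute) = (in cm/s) 870.6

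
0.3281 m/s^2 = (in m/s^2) 0.3281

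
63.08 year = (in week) 3289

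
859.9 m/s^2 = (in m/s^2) 859.9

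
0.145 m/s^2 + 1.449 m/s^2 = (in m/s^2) 1.594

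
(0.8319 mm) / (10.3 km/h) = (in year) 9.22e-12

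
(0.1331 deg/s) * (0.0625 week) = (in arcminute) 3.019e+05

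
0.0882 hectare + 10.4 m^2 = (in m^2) 892.4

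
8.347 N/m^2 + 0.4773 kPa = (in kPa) 0.4856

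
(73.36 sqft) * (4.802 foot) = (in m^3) 9.975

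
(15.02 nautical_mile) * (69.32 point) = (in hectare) 0.06803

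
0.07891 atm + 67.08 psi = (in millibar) 4705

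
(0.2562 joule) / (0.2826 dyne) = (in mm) 9.066e+07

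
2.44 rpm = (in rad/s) 0.2555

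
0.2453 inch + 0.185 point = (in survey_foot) 0.02066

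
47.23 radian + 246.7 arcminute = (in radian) 47.3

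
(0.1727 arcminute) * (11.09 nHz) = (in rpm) 5.32e-12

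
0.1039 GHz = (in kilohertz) 1.039e+05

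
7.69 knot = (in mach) 0.01162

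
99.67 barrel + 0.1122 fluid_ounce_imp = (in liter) 1.585e+04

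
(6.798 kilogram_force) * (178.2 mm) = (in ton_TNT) 2.839e-09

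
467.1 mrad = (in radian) 0.4671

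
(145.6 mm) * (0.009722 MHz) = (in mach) 4.157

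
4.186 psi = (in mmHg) 216.5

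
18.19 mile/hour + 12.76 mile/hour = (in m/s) 13.84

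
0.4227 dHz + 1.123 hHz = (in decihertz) 1123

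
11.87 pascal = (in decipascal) 118.7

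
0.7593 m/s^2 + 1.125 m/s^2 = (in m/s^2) 1.884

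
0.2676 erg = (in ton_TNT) 6.396e-18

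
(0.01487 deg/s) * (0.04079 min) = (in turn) 0.0001011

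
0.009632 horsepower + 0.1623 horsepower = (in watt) 128.2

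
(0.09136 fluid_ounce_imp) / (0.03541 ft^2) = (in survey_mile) 4.903e-07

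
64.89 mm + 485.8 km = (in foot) 1.594e+06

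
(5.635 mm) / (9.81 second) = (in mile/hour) 0.001285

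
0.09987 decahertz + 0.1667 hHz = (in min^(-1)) 1060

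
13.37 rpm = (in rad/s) 1.4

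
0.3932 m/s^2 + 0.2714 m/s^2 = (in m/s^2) 0.6646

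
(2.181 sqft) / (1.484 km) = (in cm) 0.01365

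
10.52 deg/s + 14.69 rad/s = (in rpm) 142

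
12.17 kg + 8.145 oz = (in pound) 27.34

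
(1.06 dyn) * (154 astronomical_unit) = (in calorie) 5.837e+07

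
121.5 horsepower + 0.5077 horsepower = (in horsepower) 122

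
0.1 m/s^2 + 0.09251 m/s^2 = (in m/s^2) 0.1925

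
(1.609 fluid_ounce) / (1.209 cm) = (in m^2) 0.003936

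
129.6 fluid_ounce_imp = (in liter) 3.682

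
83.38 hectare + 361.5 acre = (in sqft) 2.472e+07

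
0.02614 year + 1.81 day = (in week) 1.622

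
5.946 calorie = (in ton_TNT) 5.946e-09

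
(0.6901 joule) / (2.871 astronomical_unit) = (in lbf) 3.612e-13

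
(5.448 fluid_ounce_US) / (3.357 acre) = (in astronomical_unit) 7.928e-20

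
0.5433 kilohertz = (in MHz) 0.0005433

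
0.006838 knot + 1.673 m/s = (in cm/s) 167.7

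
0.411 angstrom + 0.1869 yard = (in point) 484.4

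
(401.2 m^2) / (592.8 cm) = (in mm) 6.768e+04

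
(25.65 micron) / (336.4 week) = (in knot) 2.451e-13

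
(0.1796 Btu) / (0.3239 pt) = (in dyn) 1.658e+11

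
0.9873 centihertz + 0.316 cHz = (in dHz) 0.1303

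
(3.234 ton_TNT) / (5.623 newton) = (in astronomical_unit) 0.01609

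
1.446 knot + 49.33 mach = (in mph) 3.758e+04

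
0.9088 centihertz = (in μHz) 9088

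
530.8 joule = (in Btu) 0.5031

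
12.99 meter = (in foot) 42.62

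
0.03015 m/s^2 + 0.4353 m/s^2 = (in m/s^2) 0.4655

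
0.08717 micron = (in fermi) 8.717e+07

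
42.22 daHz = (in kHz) 0.4222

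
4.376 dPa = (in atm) 4.319e-06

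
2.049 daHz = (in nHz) 2.049e+10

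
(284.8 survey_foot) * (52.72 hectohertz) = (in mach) 1344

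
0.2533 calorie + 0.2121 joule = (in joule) 1.272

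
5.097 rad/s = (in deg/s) 292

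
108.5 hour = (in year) 0.01239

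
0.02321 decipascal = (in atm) 2.291e-08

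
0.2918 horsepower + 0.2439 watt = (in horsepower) 0.2921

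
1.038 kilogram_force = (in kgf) 1.038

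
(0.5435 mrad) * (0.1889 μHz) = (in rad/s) 1.027e-10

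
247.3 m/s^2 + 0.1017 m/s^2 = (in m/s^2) 247.4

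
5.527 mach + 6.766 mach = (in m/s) 4186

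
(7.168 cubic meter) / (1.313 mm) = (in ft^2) 5.876e+04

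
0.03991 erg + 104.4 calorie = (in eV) 2.726e+21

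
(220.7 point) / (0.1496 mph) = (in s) 1.164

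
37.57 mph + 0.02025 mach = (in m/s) 23.69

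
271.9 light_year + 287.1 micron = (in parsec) 83.36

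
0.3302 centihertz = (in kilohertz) 3.302e-06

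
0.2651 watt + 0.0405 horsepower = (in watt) 30.47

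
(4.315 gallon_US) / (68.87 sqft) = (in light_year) 2.698e-19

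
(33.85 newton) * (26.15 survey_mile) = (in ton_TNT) 0.0003405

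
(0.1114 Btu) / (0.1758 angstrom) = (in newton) 6.686e+12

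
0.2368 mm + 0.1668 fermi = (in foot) 0.0007769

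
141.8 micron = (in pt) 0.402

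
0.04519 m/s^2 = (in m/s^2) 0.04519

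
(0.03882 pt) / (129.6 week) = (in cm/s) 1.747e-11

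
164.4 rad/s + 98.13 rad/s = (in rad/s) 262.5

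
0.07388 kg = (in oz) 2.606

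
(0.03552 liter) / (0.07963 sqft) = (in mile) 2.983e-06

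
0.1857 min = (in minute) 0.1857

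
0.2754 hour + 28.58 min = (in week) 0.004475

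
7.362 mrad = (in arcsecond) 1519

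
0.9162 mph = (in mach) 0.001203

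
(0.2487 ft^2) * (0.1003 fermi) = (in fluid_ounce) 7.836e-14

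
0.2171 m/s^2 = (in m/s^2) 0.2171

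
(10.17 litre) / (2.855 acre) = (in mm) 0.0008802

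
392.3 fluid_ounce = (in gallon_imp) 2.552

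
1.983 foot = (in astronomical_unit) 4.04e-12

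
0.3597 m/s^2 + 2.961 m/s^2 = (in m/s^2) 3.321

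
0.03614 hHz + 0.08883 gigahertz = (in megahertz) 88.83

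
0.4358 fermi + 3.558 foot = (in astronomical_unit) 7.249e-12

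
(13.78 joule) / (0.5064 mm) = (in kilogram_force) 2775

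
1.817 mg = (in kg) 1.817e-06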